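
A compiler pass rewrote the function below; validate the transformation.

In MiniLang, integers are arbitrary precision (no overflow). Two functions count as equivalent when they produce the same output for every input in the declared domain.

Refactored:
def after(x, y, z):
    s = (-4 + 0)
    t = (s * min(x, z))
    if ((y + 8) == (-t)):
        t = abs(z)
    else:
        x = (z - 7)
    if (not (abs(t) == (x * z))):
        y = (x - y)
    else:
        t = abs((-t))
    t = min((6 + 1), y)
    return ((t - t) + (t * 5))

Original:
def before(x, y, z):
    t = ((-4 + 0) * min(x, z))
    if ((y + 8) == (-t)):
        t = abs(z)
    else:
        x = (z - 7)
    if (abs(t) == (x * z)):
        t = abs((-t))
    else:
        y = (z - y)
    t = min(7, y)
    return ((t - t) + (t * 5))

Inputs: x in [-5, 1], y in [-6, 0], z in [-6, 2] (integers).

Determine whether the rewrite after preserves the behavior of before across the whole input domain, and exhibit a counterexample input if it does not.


Run the pair on x=-5, y=-6, z=-6.
before: t := 24 | ((y + 8) == (-t)): false | x := -13 | (abs(t) == (x * z)): false | y := 0 | t := 0 | result 0
after: s := -4 | t := 24 | ((y + 8) == (-t)): false | x := -13 | (not (abs(t) == (x * z))): true | y := -7 | t := -7 | result -35
0 vs -35 — the two versions disagree here.
verdict: not equivalent; witness: x=-5, y=-6, z=-6


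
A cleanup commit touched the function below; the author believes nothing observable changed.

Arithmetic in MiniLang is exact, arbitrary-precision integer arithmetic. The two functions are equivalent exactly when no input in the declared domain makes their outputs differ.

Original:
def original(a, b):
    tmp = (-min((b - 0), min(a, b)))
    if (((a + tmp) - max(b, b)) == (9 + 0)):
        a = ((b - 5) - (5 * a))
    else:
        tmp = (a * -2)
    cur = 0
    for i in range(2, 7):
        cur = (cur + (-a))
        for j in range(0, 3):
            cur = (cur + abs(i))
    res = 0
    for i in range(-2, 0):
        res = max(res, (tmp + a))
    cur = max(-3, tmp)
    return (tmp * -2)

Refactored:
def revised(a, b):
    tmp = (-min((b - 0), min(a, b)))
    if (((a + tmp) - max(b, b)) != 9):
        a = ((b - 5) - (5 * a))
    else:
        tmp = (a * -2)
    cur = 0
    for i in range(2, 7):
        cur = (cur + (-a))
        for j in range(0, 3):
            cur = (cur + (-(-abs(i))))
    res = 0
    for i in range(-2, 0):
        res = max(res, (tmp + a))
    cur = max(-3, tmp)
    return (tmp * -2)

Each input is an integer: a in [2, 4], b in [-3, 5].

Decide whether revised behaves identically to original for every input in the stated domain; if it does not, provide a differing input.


a=2, b=-3 yields 8 from original but -6 from revised.
verdict: not equivalent; witness: a=2, b=-3


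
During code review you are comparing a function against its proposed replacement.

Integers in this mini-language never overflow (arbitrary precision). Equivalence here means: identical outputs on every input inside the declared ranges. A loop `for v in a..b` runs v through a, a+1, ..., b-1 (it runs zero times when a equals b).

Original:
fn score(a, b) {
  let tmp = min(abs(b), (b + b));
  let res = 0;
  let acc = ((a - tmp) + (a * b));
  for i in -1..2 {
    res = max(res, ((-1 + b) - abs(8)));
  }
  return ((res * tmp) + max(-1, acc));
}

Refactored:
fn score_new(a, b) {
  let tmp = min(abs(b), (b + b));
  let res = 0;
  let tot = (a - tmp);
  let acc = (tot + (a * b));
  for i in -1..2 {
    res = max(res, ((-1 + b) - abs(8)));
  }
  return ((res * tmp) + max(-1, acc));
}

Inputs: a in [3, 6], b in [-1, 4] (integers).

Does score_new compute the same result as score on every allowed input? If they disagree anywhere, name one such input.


Differences: local variable names differ; statement counts differ — yet all 24 inputs agree.
verdict: equivalent


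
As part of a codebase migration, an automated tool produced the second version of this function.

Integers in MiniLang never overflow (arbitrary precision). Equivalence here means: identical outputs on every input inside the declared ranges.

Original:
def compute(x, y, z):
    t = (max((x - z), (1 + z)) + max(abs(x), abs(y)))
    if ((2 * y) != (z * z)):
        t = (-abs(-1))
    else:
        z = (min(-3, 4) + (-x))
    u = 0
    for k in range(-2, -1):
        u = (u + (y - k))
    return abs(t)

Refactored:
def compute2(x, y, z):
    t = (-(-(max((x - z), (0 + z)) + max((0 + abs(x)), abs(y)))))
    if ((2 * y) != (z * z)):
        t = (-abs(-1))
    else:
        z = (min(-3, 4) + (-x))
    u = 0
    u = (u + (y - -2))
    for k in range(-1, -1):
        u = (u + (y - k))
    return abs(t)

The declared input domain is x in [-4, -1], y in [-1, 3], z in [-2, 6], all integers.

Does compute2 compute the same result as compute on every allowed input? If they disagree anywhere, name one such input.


Consider the input x=-4, y=0, z=0.
compute: t becomes 5; next ((2 * y) != (z * z)) evaluates to false; next z becomes 1; next u becomes 0; next at k=-2:; next u becomes 2; next final value 5
compute2: t becomes 4; next ((2 * y) != (z * z)) evaluates to false; next z becomes 1; next u becomes 0; next u becomes 2; next k never enters its loop body; next final value 4
5 against 4: the behavior changed.
verdict: not equivalent; witness: x=-4, y=0, z=0


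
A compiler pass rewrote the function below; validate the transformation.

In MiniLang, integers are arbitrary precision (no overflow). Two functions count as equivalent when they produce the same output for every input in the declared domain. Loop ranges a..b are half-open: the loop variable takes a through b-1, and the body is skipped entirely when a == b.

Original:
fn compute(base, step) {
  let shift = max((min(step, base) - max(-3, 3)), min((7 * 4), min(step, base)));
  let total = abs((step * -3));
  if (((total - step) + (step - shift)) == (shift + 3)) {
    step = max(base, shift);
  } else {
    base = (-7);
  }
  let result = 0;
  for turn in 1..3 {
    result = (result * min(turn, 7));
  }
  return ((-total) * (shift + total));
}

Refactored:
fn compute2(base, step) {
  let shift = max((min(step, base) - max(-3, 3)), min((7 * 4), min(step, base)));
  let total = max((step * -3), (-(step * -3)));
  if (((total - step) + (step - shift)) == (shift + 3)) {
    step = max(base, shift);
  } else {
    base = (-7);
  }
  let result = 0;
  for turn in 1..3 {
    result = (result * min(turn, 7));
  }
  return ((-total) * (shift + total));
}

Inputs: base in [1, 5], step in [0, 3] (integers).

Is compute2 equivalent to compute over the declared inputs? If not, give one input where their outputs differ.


Reading the diff, among the changes: min/max/abs usage differs; also arithmetic usage differs; also constant usage differs.
One worked example (base=5, step=3) — compute: shift := 3 | total := 9 | (((total - step) + (step - shift)) == (shift + 3)): true | step := 5 | result := 0 | iter turn=1: | result := 0 | iter turn=2: | result := 0 | result -108; compute2: shift := 3 | total := 9 | (((total - step) + (step - shift)) == (shift + 3)): true | step := 5 | result := 0 | iter turn=1: | result := 0 | iter turn=2: | result := 0 | result -108; agreement on -108.
Every one of the 20 inputs gives matching results.
verdict: equivalent


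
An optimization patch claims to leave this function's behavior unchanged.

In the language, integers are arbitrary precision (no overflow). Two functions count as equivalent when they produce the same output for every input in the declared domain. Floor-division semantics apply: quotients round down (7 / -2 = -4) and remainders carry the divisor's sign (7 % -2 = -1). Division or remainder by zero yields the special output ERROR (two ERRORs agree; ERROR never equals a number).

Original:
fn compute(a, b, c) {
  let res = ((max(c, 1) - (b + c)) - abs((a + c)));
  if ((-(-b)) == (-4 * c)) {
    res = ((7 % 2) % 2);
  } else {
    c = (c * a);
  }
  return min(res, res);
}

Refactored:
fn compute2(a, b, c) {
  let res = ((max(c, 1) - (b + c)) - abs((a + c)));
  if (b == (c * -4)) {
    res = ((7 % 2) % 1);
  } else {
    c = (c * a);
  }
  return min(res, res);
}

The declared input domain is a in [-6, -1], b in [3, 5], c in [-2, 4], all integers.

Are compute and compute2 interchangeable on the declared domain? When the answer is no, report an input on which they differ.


There is a counterexample at a=-6, b=4, c=-1: 1 on one side, 0 on the other.
compute: res becomes -9; next ((-(-b)) == (-4 * c)) evaluates to true; next res becomes 1; next final value 1
compute2: res becomes -9; next (b == (c * -4)) evaluates to true; next res becomes 0; next final value 0
verdict: not equivalent; witness: a=-6, b=4, c=-1


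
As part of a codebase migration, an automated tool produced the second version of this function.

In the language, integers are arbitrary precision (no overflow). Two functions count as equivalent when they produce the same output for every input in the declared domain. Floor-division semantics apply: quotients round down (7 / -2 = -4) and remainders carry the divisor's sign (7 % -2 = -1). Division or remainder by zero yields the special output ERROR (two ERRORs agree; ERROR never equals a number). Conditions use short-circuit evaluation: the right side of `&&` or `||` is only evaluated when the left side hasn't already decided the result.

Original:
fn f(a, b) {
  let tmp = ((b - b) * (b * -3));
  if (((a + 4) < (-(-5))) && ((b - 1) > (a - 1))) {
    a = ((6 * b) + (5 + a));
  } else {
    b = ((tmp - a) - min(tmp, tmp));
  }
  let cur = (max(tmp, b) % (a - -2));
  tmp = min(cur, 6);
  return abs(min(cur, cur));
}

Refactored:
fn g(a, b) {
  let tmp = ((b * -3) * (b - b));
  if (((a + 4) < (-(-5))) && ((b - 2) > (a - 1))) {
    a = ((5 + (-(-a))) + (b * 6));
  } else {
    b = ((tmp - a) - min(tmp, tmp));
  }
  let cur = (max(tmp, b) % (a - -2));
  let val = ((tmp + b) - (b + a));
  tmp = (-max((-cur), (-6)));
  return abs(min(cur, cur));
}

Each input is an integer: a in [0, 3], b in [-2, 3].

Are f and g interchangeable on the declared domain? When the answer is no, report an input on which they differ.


Run the pair on a=0, b=1.
f: tmp=0, then (((a + 4) < (-(-5))) && ((b - 1) > (a - 1))) is true, then a=11, then cur=1, then tmp=1, then returns 1
g: tmp=0, then (((a + 4) < (-(-5))) && ((b - 2) > (a - 1))) is false, then b=0, then cur=0, then val=0, then tmp=0, then returns 0
1 against 0: the behavior changed.
verdict: not equivalent; witness: a=0, b=1


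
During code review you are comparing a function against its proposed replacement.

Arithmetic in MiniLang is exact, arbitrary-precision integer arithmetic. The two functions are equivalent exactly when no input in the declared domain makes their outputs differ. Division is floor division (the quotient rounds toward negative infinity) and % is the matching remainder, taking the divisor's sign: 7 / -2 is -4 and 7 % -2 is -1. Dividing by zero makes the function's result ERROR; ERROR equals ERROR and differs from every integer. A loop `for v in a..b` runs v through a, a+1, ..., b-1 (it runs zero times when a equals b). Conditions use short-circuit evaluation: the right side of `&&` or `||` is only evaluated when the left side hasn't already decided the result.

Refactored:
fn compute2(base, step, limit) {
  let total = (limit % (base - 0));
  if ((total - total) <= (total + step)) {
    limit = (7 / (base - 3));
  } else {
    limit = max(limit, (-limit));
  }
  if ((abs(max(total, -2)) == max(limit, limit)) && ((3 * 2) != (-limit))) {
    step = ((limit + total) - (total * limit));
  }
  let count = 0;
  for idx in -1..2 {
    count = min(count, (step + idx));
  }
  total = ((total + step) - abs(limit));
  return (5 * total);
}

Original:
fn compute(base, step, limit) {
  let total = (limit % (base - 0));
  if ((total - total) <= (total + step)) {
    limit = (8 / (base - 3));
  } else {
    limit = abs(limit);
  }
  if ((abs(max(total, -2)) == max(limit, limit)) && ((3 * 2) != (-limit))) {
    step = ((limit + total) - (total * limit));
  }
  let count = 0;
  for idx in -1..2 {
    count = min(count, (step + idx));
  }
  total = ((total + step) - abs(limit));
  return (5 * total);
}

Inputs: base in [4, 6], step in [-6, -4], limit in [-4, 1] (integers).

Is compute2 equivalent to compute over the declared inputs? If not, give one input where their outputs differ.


Evaluate both at base=5, step=-4, limit=-1.
compute: total becomes 4; next ((total - total) <= (total + step)) evaluates to true; next limit becomes 4; next ((abs(max(total, -2)) == max(limit, limit)) && ((3 * 2) != (-limit))) evaluates to true; next step becomes -8; next count becomes 0; next at idx=-1:; next count becomes -9; next at idx=0:; next count becomes -9; next at idx=1:; next count becomes -9; next total becomes -8; next final value -40
compute2: total becomes 4; next ((total - total) <= (total + step)) evaluates to true; next limit becomes 3; next ((abs(max(total, -2)) == max(limit, limit)) && ((3 * 2) != (-limit))) evaluates to false; next count becomes 0; next at idx=-1:; next count becomes -5; next at idx=0:; next count becomes -5; next at idx=1:; next count becomes -5; next total becomes -3; next final value -15
-40 and -15 differ, so these are not the same function on this domain.
verdict: not equivalent; witness: base=5, step=-4, limit=-1


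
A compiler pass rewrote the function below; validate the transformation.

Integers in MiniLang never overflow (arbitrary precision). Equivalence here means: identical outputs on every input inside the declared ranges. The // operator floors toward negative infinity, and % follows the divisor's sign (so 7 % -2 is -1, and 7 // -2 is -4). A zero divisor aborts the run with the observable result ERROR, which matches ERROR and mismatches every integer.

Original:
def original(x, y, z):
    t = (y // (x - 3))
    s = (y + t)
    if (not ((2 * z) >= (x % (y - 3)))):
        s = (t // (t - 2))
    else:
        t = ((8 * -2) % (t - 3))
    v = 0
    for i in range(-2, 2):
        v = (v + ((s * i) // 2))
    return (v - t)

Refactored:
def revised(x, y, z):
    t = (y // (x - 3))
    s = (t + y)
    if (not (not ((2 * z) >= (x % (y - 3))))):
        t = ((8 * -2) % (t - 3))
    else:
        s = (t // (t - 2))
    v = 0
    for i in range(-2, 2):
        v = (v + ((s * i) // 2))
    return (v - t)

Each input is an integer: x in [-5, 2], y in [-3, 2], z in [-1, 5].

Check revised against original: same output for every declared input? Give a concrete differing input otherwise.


The two are interchangeable: boolean connective usage differs, and every declared input agrees.
Tracing x=-2, y=2, z=3: original: t = -1; s = 1; (not ((2 * z) >= (x % (y - 3)))) -> false; t = 0; v = 0; [i=-2]; v = -1; [i=-1]; v = -2; [i=0]; v = -2; [i=1]; v = -2; return -2 | revised: t = -1; s = 1; (not (not ((2 * z) >= (x % (y - 3))))) -> true; t = 0; v = 0; [i=-2]; v = -1; [i=-1]; v = -2; [i=0]; v = -2; [i=1]; v = -2; return -2 — matching result -2.
Across all 336 domain points the two functions coincide.
verdict: equivalent


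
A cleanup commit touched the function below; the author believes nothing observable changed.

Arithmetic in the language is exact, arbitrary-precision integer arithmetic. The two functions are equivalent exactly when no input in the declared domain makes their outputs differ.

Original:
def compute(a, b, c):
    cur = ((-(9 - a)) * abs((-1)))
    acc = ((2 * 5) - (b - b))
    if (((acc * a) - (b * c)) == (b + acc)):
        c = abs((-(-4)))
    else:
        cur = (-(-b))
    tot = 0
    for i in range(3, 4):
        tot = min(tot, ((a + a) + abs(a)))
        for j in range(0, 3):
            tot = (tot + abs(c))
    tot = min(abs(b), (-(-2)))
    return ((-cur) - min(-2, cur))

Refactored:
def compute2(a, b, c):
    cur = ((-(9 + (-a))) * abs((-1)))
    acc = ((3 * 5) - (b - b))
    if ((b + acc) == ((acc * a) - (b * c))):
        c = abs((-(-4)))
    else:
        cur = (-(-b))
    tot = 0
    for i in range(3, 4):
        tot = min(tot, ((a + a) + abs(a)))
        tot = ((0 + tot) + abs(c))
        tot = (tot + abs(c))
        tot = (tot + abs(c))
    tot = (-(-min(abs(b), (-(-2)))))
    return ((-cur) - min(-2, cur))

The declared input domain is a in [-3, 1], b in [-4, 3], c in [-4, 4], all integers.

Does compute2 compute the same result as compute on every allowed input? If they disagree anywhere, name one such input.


Take a=-1, b=-4, c=4.
compute: cur := -10 | acc := 10 | (((acc * a) - (b * c)) == (b + acc)): true | c := 4 | tot := 0 | iter i=3: | tot := -1 | iter j=0: | tot := 3 | iter j=1: | tot := 7 | iter j=2: | tot := 11 | tot := 2 | result 20
compute2: cur := -10 | acc := 15 | ((b + acc) == ((acc * a) - (b * c))): false | cur := -4 | tot := 0 | iter i=3: | tot := -1 | tot := 3 | tot := 7 | tot := 11 | tot := 2 | result 8
20 and 8 differ, so these are not the same function on this domain.
verdict: not equivalent; witness: a=-1, b=-4, c=4


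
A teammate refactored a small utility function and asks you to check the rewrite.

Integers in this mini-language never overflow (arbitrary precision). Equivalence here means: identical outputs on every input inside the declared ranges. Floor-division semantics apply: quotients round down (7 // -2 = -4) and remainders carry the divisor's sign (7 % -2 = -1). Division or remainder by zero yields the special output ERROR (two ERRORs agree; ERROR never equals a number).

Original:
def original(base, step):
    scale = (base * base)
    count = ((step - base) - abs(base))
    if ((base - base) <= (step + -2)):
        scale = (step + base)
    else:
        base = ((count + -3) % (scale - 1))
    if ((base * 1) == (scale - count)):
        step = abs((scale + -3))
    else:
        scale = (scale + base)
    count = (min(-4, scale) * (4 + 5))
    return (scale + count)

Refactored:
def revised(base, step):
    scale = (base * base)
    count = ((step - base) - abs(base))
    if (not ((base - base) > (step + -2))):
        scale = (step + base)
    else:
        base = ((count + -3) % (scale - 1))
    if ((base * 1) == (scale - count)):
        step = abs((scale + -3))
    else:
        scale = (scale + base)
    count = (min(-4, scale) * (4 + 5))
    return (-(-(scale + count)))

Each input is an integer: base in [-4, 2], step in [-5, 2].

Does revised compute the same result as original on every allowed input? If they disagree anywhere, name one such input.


Differences: comparison usage differs, boolean connective usage differs — yet all 56 inputs agree.
verdict: equivalent


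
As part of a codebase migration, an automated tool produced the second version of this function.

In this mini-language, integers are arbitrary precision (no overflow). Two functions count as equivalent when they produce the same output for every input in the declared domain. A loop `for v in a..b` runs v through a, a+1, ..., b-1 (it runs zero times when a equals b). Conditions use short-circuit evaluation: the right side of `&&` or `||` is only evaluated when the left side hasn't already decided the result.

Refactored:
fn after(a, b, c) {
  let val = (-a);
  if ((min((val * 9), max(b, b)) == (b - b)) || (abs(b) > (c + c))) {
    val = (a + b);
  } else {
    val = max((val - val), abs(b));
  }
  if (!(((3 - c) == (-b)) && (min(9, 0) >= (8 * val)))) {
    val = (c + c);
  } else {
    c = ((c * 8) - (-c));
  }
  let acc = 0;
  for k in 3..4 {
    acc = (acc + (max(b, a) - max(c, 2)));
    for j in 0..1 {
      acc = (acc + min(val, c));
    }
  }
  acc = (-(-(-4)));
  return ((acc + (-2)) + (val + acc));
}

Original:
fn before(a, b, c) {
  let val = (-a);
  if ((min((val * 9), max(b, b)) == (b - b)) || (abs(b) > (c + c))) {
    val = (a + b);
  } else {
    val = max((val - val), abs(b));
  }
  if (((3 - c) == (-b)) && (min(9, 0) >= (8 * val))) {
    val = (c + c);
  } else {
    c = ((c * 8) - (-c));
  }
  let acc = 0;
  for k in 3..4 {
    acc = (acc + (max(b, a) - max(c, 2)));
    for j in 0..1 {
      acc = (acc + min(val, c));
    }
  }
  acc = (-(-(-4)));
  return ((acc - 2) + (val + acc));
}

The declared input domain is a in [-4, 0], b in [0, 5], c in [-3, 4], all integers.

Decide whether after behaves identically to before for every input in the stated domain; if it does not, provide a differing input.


Consider the input a=-4, b=0, c=-3.
before: val := 4 | ((min((val * 9), max(b, b)) == (b - b)) || (abs(b) > (c + c))): true | val := -4 | (((3 - c) == (-b)) && (min(9, 0) >= (8 * val))): false | c := -27 | acc := 0 | iter k=3: | acc := -2 | iter j=0: | acc := -29 | acc := -4 | result -14
after: val := 4 | ((min((val * 9), max(b, b)) == (b - b)) || (abs(b) > (c + c))): true | val := -4 | (!(((3 - c) == (-b)) && (min(9, 0) >= (8 * val)))): true | val := -6 | acc := 0 | iter k=3: | acc := -2 | iter j=0: | acc := -8 | acc := -4 | result -16
-14 != -16, so the rewrite changes behavior.
verdict: not equivalent; witness: a=-4, b=0, c=-3


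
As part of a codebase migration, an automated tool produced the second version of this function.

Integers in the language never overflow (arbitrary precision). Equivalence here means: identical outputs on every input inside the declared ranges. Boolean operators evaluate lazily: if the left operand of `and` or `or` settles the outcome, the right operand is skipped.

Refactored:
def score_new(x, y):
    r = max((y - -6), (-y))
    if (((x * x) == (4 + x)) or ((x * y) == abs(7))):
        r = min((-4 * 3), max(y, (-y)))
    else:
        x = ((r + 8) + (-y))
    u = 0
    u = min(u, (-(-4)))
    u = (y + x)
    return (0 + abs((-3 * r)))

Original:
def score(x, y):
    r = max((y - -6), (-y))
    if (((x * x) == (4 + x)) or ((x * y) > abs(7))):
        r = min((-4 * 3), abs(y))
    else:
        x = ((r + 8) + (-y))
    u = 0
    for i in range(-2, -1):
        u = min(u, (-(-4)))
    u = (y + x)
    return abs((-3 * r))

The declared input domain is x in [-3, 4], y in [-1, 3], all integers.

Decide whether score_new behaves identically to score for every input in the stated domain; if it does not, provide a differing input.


These are not equivalent — on x=3, y=3 the outputs split (36 vs 27).
score: r=9, then (((x * x) == (4 + x)) or ((x * y) > abs(7))) is true, then r=-12, then u=0, then (i=-2), then u=0, then u=6, then returns 36
score_new: r=9, then (((x * x) == (4 + x)) or ((x * y) == abs(7))) is false, then x=14, then u=0, then u=0, then u=17, then returns 27
verdict: not equivalent; witness: x=3, y=3


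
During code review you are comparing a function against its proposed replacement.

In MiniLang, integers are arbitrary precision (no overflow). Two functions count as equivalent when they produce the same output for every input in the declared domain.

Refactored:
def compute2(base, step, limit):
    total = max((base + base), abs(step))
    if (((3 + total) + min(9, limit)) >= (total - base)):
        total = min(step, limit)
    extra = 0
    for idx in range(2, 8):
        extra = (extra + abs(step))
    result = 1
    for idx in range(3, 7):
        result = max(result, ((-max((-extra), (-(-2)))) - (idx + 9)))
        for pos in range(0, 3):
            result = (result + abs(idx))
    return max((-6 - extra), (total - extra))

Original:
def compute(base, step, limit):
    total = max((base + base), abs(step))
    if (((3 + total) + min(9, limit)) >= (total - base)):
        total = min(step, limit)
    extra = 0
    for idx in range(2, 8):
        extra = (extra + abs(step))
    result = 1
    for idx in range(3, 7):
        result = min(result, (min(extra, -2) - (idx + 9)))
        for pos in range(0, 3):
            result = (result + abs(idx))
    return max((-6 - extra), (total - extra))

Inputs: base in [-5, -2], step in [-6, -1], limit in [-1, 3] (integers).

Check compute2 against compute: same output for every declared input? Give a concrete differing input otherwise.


One difference looks behavioral, but it never changes the outcome for any declared input.
Tracing base=-3, step=-2, limit=0: compute: total becomes 2; next (((3 + total) + min(9, limit)) >= (total - base)) evaluates to true; next total becomes -2; next extra becomes 0; next at idx=2:; next extra becomes 2; next at idx=3:; next extra becomes 4; next at idx=4:; next extra becomes 6; next at idx=5:; next extra becomes 8; next at idx=6:; next extra becomes 10; next at idx=7:; next extra becomes 12; next result becomes 1; next at idx=3:; next result becomes -14; next at pos=0:; next result becomes -11; next at pos=1:; next result becomes -8; next at pos=2:; next result becomes -5; next at idx=4:; next result becomes -15; next at pos=0:; next result becomes -11; next at pos=1:; next result becomes -7; next at pos=2:; next result becomes -3; next at idx=5:; next result becomes -16; next at pos=0:; next result becomes -11; next at pos=1:; next result becomes -6; next at pos=2:; next result becomes -1; next at idx=6:; next result becomes -17; next at pos=0:; next result becomes -11; next at pos=1:; next result becomes -5; next at pos=2:; next result becomes 1; next final value -14 | compute2: total becomes 2; next (((3 + total) + min(9, limit)) >= (total - base)) evaluates to true; next total becomes -2; next extra becomes 0; next at idx=2:; next extra becomes 2; next at idx=3:; next extra becomes 4; next at idx=4:; next extra becomes 6; next at idx=5:; next extra becomes 8; next at idx=6:; next extra becomes 10; next at idx=7:; next extra becomes 12; next result becomes 1; next at idx=3:; next result becomes 1; next at pos=0:; next result becomes 4; next at pos=1:; next result becomes 7; next at pos=2:; next result becomes 10; next at idx=4:; next result becomes 10; next at pos=0:; next result becomes 14; next at pos=1:; next result becomes 18; next at pos=2:; next result becomes 22; next at idx=5:; next result becomes 22; next at pos=0:; next result becomes 27; next at pos=1:; next result becomes 32; next at pos=2:; next result becomes 37; next at idx=6:; next result becomes 37; next at pos=0:; next result becomes 43; next at pos=1:; next result becomes 49; next at pos=2:; next result becomes 55; next final value -14 — matching result -14.
An exhaustive pass over the 120 declared inputs shows identical outputs.
verdict: equivalent


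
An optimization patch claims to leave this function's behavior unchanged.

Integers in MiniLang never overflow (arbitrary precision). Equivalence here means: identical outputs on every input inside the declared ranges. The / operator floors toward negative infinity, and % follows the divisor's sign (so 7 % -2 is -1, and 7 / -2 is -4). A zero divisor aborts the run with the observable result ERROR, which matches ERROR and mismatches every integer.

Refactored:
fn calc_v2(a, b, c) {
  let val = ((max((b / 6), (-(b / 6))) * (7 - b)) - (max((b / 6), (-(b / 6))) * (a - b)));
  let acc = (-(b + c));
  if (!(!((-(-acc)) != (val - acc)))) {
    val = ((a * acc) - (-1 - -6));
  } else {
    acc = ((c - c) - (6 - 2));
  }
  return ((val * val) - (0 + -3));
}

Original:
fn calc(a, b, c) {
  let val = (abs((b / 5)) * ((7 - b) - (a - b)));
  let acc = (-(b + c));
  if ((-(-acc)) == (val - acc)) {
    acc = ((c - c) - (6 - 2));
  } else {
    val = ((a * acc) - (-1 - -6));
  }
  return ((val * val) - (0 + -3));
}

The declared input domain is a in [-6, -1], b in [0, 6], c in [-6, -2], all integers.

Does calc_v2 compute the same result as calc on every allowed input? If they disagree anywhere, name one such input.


These are not equivalent — on a=-6, b=5, c=-5 the outputs split (28 vs 3).
calc: val becomes 13; next acc becomes 0; next ((-(-acc)) == (val - acc)) evaluates to false; next val becomes -5; next final value 28
calc_v2: val becomes 0; next acc becomes 0; next (!(!((-(-acc)) != (val - acc)))) evaluates to false; next acc becomes -4; next final value 3
verdict: not equivalent; witness: a=-6, b=5, c=-5


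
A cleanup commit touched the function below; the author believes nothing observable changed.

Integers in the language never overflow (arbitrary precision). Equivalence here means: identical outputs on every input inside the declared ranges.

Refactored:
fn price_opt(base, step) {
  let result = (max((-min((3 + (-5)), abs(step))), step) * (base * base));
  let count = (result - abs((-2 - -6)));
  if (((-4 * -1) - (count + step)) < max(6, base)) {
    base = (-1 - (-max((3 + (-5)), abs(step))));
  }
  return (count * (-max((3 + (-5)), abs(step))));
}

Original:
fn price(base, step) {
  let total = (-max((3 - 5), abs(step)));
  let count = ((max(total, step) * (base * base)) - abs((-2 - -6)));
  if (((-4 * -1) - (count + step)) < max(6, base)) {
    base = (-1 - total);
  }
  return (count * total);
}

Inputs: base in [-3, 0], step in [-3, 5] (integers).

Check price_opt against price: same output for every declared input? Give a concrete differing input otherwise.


There is a counterexample at base=-3, step=-3: 93 on one side, -42 on the other.
price: total=-3, then count=-31, then (((-4 * -1) - (count + step)) < max(6, base)) is false, then returns 93
price_opt: result=18, then count=14, then (((-4 * -1) - (count + step)) < max(6, base)) is true, then base=2, then returns -42
verdict: not equivalent; witness: base=-3, step=-3


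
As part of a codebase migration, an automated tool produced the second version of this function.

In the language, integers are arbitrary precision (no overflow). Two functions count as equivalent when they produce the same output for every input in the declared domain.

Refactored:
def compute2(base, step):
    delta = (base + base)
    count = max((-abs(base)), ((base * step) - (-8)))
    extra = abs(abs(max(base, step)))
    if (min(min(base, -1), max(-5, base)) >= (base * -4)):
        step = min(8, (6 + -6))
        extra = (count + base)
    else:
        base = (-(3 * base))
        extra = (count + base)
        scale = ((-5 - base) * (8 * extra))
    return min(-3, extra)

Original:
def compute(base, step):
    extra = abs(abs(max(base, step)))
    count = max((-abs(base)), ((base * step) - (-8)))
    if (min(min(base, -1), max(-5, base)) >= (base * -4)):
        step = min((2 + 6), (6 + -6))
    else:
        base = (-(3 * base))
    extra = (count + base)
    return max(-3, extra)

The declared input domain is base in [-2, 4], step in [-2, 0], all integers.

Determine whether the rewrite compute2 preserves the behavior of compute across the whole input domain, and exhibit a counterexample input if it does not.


These are not equivalent — on base=-2, step=-2 the outputs split (18 vs -3).
compute: extra=2, then count=12, then (min(min(base, -1), max(-5, base)) >= (base * -4)) is false, then base=6, then extra=18, then returns 18
compute2: delta=-4, then count=12, then extra=2, then (min(min(base, -1), max(-5, base)) >= (base * -4)) is false, then base=6, then extra=18, then scale=-1584, then returns -3
verdict: not equivalent; witness: base=-2, step=-2


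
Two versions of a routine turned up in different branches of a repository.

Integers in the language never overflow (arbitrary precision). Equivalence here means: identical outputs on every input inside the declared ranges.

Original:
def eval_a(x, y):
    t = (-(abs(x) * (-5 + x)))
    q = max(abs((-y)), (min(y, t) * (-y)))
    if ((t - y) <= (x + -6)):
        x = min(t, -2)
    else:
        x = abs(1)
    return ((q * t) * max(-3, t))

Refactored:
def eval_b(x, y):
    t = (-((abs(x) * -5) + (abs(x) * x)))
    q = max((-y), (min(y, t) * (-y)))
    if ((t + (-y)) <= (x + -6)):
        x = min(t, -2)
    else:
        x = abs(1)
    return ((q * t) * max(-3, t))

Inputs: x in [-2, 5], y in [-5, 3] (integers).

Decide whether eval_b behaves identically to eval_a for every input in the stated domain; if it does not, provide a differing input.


On input x=-2, y=1, eval_a returns 196 while eval_b returns -196.
verdict: not equivalent; witness: x=-2, y=1


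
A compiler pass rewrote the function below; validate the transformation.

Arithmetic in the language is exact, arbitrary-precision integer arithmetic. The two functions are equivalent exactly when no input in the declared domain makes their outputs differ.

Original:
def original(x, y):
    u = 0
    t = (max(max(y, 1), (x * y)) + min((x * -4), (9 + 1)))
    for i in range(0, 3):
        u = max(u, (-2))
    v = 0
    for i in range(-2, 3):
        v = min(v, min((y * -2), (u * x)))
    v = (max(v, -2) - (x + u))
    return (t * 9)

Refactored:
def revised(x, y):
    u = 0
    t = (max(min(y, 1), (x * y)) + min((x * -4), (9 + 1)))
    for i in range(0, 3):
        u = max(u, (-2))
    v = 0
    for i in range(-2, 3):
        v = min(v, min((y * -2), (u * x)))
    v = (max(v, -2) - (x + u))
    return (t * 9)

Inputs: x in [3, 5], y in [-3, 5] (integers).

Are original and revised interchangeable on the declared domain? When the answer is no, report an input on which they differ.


Input x=3, y=-3: -99 from original versus -135 from revised.
verdict: not equivalent; witness: x=3, y=-3


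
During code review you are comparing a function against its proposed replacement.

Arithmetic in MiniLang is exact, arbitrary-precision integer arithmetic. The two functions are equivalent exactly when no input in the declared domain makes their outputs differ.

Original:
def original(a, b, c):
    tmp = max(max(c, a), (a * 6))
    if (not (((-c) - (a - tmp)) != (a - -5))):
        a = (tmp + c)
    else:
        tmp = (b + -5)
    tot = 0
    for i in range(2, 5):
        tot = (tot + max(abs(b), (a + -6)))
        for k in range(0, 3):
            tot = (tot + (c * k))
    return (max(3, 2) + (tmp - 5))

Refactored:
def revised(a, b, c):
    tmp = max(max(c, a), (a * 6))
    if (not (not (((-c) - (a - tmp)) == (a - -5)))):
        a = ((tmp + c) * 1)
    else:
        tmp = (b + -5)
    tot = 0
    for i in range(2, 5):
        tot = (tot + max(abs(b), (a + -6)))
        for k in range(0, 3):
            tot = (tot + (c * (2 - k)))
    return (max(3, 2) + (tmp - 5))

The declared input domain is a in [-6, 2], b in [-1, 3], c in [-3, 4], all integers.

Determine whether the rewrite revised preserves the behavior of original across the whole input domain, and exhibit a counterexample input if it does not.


Side by side, the visible changes include: arithmetic usage differs; also boolean connective usage differs; also constant usage differs; also comparison usage differs.
One worked example (a=-1, b=0, c=1) — original: tmp=1, then (not (((-c) - (a - tmp)) != (a - -5))) is false, then tmp=-5, then tot=0, then (i=2), then tot=0, then (k=0), then tot=0, then (k=1), then tot=1, then (k=2), then tot=3, then (i=3), then tot=3, then (k=0), then tot=3, then (k=1), then tot=4, then (k=2), then tot=6, then (i=4), then tot=6, then (k=0), then tot=6, then (k=1), then tot=7, then (k=2), then tot=9, then returns -7; revised: tmp=1, then (not (not (((-c) - (a - tmp)) == (a - -5)))) is false, then tmp=-5, then tot=0, then (i=2), then tot=0, then (k=0), then tot=2, then (k=1), then tot=3, then (k=2), then tot=3, then (i=3), then tot=3, then (k=0), then tot=5, then (k=1), then tot=6, then (k=2), then tot=6, then (i=4), then tot=6, then (k=0), then tot=8, then (k=1), then tot=9, then (k=2), then tot=9, then returns -7; agreement on -7.
Checked all 360 inputs in the declared domain: the outputs agree on every one.
verdict: equivalent


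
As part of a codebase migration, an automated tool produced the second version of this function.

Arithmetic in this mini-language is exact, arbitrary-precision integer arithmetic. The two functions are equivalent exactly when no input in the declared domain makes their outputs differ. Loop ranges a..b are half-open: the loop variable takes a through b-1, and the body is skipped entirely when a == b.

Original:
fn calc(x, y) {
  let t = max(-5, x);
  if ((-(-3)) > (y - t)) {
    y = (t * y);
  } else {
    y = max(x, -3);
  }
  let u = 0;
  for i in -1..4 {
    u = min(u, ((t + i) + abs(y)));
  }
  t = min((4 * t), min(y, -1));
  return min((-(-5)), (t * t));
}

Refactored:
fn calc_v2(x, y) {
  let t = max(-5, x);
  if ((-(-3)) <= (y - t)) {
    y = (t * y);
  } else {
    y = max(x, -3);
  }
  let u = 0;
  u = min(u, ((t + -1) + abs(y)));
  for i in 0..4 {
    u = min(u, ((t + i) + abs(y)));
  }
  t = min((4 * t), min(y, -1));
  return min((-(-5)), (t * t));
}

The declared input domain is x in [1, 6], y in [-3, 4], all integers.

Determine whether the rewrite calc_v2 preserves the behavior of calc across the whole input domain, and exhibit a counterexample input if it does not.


The rewrite breaks on x=1, y=-3, where the results are 5 and 1.
calc: t becomes 1; next ((-(-3)) > (y - t)) evaluates to true; next y becomes -3; next u becomes 0; next at i=-1:; next u becomes 0; next at i=0:; next u becomes 0; next at i=1:; next u becomes 0; next at i=2:; next u becomes 0; next at i=3:; next u becomes 0; next t becomes -3; next final value 5
calc_v2: t becomes 1; next ((-(-3)) <= (y - t)) evaluates to false; next y becomes 1; next u becomes 0; next u becomes 0; next at i=0:; next u becomes 0; next at i=1:; next u becomes 0; next at i=2:; next u becomes 0; next at i=3:; next u becomes 0; next t becomes -1; next final value 1
verdict: not equivalent; witness: x=1, y=-3


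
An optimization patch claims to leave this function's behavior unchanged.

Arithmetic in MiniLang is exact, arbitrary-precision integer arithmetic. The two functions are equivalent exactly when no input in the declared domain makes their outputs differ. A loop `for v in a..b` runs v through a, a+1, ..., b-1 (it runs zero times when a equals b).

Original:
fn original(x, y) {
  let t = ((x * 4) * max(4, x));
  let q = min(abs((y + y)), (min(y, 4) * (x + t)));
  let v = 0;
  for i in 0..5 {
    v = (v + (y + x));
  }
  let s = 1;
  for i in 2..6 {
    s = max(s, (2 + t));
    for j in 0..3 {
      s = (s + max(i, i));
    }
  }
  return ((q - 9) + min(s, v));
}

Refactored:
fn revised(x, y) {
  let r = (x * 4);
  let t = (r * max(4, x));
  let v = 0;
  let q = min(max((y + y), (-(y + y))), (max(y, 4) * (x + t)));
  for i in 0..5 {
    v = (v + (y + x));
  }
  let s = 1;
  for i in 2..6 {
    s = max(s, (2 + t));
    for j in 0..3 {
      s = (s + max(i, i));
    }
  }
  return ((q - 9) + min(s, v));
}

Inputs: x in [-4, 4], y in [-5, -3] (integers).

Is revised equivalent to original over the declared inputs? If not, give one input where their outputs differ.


x=-4, y=-5 yields -44 from original but -326 from revised.
verdict: not equivalent; witness: x=-4, y=-5


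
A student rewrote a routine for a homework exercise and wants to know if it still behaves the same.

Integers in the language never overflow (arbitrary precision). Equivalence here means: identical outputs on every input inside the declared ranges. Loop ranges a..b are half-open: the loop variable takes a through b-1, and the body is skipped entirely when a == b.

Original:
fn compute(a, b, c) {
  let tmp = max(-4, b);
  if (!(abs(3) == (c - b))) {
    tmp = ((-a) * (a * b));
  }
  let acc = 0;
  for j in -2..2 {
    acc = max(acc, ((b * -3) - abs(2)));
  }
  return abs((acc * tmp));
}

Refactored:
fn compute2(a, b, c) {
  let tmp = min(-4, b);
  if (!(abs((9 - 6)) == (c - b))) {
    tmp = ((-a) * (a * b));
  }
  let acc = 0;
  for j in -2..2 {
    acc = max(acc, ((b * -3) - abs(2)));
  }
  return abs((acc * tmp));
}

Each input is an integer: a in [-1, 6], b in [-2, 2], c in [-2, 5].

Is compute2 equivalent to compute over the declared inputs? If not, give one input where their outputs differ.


Take a=-1, b=-2, c=1.
compute: tmp=-2, then (!(abs(3) == (c - b))) is false, then acc=0, then (j=-2), then acc=4, then (j=-1), then acc=4, then (j=0), then acc=4, then (j=1), then acc=4, then returns 8
compute2: tmp=-4, then (!(abs((9 - 6)) == (c - b))) is false, then acc=0, then (j=-2), then acc=4, then (j=-1), then acc=4, then (j=0), then acc=4, then (j=1), then acc=4, then returns 16
8 and 16 differ, so these are not the same function on this domain.
verdict: not equivalent; witness: a=-1, b=-2, c=1


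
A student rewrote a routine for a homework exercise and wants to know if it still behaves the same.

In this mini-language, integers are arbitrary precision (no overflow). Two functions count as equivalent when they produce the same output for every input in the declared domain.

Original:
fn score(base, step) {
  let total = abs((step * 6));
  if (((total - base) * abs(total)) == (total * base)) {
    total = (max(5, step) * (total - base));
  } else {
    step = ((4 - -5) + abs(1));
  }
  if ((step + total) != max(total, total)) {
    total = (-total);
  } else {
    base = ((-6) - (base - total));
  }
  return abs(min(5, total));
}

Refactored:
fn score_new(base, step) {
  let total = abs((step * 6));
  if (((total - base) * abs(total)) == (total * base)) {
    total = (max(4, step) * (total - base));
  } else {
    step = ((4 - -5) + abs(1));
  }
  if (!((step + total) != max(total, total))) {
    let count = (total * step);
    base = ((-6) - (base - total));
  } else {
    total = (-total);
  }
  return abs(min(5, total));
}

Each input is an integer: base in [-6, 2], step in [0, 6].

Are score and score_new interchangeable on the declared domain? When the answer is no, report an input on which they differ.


Take base=-1, step=0.
score: total = 0; (((total - base) * abs(total)) == (total * base)) -> true; total = 5; ((step + total) != max(total, total)) -> false; base = 0; return 5
score_new: total = 0; (((total - base) * abs(total)) == (total * base)) -> true; total = 4; (!((step + total) != max(total, total))) -> true; count = 0; base = -1; return 4
5 != 4, so the rewrite changes behavior.
verdict: not equivalent; witness: base=-1, step=0
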